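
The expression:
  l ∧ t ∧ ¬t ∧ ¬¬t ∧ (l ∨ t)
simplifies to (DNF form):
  False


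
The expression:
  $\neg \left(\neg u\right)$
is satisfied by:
  {u: True}


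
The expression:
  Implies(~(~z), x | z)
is always true.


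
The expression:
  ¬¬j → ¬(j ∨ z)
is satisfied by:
  {j: False}


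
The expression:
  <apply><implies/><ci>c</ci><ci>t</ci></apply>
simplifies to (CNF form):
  <apply><or/><ci>t</ci><apply><not/><ci>c</ci></apply></apply>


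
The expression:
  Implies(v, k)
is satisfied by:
  {k: True, v: False}
  {v: False, k: False}
  {v: True, k: True}


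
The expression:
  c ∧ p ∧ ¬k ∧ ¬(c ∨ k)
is never true.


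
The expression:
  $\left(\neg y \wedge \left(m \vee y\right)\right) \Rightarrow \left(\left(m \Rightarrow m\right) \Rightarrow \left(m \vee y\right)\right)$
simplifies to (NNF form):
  $\text{True}$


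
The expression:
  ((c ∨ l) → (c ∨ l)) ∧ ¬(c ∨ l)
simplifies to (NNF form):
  ¬c ∧ ¬l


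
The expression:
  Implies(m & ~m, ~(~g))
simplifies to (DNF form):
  True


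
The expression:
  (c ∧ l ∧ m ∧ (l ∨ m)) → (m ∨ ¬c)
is always true.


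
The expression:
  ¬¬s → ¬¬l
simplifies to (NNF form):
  l ∨ ¬s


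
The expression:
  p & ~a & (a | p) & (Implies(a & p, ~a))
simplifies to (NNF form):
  p & ~a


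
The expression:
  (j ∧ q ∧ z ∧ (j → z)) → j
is always true.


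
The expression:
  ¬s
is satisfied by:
  {s: False}


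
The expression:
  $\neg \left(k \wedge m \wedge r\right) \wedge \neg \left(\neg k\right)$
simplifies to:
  $k \wedge \left(\neg m \vee \neg r\right)$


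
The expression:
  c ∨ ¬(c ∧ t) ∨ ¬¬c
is always true.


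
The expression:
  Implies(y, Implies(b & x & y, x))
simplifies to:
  True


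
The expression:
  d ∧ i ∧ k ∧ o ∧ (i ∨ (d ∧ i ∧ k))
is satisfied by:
  {i: True, d: True, o: True, k: True}


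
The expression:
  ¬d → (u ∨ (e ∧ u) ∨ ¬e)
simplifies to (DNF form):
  d ∨ u ∨ ¬e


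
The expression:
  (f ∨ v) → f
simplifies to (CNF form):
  f ∨ ¬v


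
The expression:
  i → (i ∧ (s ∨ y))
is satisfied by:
  {y: True, s: True, i: False}
  {y: True, s: False, i: False}
  {s: True, y: False, i: False}
  {y: False, s: False, i: False}
  {y: True, i: True, s: True}
  {y: True, i: True, s: False}
  {i: True, s: True, y: False}


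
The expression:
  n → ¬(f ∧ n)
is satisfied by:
  {n: False, f: False}
  {f: True, n: False}
  {n: True, f: False}


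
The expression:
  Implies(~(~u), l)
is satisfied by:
  {l: True, u: False}
  {u: False, l: False}
  {u: True, l: True}


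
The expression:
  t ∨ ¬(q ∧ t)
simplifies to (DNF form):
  True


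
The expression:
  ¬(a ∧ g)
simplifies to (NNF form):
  ¬a ∨ ¬g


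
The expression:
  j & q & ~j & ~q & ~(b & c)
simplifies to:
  False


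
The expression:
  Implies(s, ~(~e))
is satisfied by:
  {e: True, s: False}
  {s: False, e: False}
  {s: True, e: True}


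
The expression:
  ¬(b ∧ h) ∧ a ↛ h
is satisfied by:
  {a: True, h: False}


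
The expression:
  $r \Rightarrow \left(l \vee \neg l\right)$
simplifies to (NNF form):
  $\text{True}$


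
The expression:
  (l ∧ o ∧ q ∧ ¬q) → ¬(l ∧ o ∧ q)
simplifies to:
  True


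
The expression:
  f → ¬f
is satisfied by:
  {f: False}


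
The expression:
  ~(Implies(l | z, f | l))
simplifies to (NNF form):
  z & ~f & ~l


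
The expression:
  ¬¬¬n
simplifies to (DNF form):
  ¬n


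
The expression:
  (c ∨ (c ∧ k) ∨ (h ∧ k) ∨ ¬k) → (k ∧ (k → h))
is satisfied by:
  {h: True, k: True, c: False}
  {k: True, c: False, h: False}
  {h: True, c: True, k: True}


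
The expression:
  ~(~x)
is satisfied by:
  {x: True}


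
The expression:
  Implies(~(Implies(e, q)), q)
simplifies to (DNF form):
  q | ~e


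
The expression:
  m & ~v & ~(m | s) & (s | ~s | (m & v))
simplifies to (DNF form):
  False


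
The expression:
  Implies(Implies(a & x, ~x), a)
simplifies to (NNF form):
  a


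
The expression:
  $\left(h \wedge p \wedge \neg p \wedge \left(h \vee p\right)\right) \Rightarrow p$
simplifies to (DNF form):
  $\text{True}$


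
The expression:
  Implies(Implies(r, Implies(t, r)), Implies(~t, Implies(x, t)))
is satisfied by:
  {t: True, x: False}
  {x: False, t: False}
  {x: True, t: True}


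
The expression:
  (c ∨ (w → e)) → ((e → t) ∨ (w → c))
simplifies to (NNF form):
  c ∨ t ∨ ¬e ∨ ¬w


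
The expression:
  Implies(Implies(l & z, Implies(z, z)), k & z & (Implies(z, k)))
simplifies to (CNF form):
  k & z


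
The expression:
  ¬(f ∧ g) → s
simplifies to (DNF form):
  s ∨ (f ∧ g)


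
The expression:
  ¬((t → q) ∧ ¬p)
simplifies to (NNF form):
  p ∨ (t ∧ ¬q)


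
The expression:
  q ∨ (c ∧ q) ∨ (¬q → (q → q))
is always true.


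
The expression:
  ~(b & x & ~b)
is always true.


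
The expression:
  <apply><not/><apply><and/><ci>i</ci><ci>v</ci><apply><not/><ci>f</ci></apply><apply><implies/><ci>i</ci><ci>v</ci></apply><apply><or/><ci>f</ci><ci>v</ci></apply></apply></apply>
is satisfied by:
  {f: True, v: False, i: False}
  {f: False, v: False, i: False}
  {i: True, f: True, v: False}
  {i: True, f: False, v: False}
  {v: True, f: True, i: False}
  {v: True, f: False, i: False}
  {v: True, i: True, f: True}


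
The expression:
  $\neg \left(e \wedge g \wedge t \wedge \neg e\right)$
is always true.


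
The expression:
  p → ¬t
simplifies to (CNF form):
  ¬p ∨ ¬t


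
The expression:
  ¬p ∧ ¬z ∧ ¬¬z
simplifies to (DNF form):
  False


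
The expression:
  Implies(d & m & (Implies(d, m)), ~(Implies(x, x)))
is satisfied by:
  {m: False, d: False}
  {d: True, m: False}
  {m: True, d: False}


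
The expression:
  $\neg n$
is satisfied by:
  {n: False}


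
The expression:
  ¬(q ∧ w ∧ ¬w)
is always true.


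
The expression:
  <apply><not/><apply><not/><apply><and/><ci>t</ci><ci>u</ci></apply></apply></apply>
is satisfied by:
  {t: True, u: True}


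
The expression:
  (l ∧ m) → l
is always true.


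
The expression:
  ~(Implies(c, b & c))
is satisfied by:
  {c: True, b: False}


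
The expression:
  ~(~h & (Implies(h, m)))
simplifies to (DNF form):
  h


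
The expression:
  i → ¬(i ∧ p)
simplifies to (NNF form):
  ¬i ∨ ¬p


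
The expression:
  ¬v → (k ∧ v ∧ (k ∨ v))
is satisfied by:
  {v: True}


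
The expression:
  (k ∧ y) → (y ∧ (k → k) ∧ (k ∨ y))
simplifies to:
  True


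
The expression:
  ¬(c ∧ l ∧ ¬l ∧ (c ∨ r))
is always true.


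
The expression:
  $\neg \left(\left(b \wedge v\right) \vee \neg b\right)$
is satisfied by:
  {b: True, v: False}


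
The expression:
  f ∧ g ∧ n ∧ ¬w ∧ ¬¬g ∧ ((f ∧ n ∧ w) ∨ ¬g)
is never true.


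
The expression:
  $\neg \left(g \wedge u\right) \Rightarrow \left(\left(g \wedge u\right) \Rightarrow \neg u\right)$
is always true.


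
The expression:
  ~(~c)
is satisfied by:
  {c: True}


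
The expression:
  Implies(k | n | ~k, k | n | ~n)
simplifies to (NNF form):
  True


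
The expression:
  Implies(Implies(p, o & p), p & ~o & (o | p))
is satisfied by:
  {p: True, o: False}


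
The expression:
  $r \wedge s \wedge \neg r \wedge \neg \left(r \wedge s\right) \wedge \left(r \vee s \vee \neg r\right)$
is never true.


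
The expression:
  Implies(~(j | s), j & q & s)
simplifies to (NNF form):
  j | s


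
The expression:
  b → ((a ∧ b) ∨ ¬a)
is always true.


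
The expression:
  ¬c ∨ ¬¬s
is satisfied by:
  {s: True, c: False}
  {c: False, s: False}
  {c: True, s: True}


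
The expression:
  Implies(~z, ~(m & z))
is always true.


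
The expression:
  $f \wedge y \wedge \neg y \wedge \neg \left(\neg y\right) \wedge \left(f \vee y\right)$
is never true.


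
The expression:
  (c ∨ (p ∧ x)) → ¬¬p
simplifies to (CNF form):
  p ∨ ¬c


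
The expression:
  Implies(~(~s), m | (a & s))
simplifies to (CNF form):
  a | m | ~s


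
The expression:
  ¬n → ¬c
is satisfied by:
  {n: True, c: False}
  {c: False, n: False}
  {c: True, n: True}


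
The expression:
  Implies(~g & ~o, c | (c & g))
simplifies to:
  c | g | o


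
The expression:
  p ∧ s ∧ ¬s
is never true.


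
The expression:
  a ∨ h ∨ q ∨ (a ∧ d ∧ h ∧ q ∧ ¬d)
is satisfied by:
  {a: True, q: True, h: True}
  {a: True, q: True, h: False}
  {a: True, h: True, q: False}
  {a: True, h: False, q: False}
  {q: True, h: True, a: False}
  {q: True, h: False, a: False}
  {h: True, q: False, a: False}


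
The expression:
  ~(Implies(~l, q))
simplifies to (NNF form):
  ~l & ~q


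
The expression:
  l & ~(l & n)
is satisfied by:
  {l: True, n: False}


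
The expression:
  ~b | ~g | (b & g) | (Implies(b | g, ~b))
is always true.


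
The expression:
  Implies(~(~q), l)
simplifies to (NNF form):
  l | ~q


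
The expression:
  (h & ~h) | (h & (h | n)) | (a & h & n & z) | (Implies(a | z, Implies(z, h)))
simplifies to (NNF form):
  h | ~z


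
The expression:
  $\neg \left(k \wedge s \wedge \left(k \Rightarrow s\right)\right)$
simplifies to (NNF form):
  $\neg k \vee \neg s$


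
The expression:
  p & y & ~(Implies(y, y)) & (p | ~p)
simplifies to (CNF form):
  False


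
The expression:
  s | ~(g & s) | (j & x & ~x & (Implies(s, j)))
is always true.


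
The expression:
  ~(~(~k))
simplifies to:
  ~k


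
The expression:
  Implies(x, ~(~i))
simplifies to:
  i | ~x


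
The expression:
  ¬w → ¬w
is always true.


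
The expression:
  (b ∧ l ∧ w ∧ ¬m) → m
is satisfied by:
  {m: True, l: False, b: False, w: False}
  {w: False, l: False, m: False, b: False}
  {w: True, m: True, l: False, b: False}
  {w: True, l: False, m: False, b: False}
  {b: True, m: True, w: False, l: False}
  {b: True, w: False, l: False, m: False}
  {b: True, w: True, m: True, l: False}
  {b: True, w: True, l: False, m: False}
  {m: True, l: True, b: False, w: False}
  {l: True, b: False, m: False, w: False}
  {w: True, l: True, m: True, b: False}
  {w: True, l: True, b: False, m: False}
  {m: True, l: True, b: True, w: False}
  {l: True, b: True, w: False, m: False}
  {w: True, l: True, b: True, m: True}


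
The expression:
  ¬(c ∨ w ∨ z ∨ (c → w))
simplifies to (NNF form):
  False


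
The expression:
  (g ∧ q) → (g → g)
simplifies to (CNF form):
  True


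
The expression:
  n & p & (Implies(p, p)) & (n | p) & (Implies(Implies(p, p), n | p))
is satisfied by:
  {p: True, n: True}


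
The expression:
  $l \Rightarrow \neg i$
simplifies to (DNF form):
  $\neg i \vee \neg l$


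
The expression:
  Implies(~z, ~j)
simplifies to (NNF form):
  z | ~j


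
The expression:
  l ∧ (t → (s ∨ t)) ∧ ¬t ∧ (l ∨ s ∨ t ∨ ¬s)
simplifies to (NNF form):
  l ∧ ¬t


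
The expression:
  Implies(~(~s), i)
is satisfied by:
  {i: True, s: False}
  {s: False, i: False}
  {s: True, i: True}


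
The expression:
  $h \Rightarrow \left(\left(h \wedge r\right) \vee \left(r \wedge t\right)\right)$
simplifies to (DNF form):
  $r \vee \neg h$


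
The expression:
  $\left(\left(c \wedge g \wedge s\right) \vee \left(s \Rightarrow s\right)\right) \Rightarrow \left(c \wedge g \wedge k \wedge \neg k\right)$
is never true.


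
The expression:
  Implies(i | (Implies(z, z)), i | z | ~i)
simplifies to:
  True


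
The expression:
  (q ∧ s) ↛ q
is never true.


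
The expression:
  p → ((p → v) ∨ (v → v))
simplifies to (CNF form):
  True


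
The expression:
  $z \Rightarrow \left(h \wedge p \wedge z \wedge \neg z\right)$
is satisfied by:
  {z: False}


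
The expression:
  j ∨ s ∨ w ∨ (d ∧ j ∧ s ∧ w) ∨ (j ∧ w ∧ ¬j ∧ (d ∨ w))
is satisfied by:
  {s: True, w: True, j: True}
  {s: True, w: True, j: False}
  {s: True, j: True, w: False}
  {s: True, j: False, w: False}
  {w: True, j: True, s: False}
  {w: True, j: False, s: False}
  {j: True, w: False, s: False}


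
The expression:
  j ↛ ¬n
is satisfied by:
  {j: True, n: True}


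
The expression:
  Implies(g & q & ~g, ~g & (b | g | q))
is always true.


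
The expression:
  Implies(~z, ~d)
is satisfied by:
  {z: True, d: False}
  {d: False, z: False}
  {d: True, z: True}


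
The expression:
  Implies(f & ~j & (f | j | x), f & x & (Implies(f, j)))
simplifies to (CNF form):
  j | ~f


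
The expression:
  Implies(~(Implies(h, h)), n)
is always true.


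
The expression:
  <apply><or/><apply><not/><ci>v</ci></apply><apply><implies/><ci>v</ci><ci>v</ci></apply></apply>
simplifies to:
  <true/>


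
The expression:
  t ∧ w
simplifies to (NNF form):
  t ∧ w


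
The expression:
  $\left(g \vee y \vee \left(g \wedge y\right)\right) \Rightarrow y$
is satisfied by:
  {y: True, g: False}
  {g: False, y: False}
  {g: True, y: True}


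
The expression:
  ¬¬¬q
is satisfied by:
  {q: False}


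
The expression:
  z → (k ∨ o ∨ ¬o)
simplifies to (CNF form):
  True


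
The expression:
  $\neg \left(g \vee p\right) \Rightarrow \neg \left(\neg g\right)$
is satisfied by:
  {g: True, p: True}
  {g: True, p: False}
  {p: True, g: False}


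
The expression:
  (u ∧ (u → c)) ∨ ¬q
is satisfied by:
  {u: True, c: True, q: False}
  {u: True, c: False, q: False}
  {c: True, u: False, q: False}
  {u: False, c: False, q: False}
  {q: True, u: True, c: True}


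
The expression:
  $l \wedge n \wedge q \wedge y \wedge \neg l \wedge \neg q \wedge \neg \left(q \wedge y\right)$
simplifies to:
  $\text{False}$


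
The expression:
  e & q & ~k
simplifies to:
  e & q & ~k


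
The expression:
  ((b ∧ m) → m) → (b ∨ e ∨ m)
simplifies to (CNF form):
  b ∨ e ∨ m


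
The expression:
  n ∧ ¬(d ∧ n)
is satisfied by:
  {n: True, d: False}


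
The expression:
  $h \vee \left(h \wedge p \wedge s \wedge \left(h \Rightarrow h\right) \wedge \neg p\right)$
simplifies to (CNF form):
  $h$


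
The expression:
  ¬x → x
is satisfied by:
  {x: True}


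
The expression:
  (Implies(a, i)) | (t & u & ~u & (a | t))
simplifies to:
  i | ~a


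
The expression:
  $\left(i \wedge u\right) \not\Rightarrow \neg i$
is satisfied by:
  {i: True, u: True}


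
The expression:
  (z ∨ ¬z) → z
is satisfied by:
  {z: True}


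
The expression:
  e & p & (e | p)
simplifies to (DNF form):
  e & p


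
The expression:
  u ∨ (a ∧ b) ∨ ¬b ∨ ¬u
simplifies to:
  True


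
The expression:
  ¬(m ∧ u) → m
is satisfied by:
  {m: True}


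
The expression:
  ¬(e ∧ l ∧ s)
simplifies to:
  ¬e ∨ ¬l ∨ ¬s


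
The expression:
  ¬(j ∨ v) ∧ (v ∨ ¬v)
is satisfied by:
  {v: False, j: False}


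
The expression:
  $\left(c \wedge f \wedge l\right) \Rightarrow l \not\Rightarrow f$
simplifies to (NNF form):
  $\neg c \vee \neg f \vee \neg l$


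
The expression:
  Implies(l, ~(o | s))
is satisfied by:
  {o: False, l: False, s: False}
  {s: True, o: False, l: False}
  {o: True, s: False, l: False}
  {s: True, o: True, l: False}
  {l: True, s: False, o: False}


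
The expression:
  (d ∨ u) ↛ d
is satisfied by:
  {u: True, d: False}


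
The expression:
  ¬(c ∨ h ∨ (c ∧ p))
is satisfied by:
  {h: False, c: False}


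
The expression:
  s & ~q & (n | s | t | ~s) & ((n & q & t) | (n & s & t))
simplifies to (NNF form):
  n & s & t & ~q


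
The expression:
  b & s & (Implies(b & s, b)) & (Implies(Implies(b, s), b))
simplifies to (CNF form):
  b & s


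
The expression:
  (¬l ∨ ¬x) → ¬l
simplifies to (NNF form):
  x ∨ ¬l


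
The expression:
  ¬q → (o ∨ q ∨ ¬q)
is always true.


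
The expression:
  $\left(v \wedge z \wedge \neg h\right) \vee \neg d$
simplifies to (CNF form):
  $\left(v \vee \neg d\right) \wedge \left(z \vee \neg d\right) \wedge \left(\neg d \vee \neg h\right)$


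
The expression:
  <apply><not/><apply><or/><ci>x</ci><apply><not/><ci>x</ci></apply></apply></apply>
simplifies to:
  <false/>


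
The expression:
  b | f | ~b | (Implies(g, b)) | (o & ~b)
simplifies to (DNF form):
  True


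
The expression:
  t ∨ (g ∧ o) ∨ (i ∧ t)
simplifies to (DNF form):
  t ∨ (g ∧ o)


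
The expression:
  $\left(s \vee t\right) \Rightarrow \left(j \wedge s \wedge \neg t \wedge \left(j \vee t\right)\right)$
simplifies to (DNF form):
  $\left(j \wedge \neg t\right) \vee \left(\neg s \wedge \neg t\right)$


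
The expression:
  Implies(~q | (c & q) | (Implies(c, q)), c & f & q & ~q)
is never true.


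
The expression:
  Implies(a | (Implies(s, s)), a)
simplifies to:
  a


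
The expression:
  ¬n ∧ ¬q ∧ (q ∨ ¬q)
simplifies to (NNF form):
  ¬n ∧ ¬q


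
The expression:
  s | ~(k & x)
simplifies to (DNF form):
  s | ~k | ~x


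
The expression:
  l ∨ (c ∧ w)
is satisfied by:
  {l: True, w: True, c: True}
  {l: True, w: True, c: False}
  {l: True, c: True, w: False}
  {l: True, c: False, w: False}
  {w: True, c: True, l: False}


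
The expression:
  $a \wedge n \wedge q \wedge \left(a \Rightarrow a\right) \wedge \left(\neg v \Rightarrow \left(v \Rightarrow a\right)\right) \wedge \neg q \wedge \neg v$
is never true.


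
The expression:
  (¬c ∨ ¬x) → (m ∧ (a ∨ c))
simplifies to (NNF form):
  (a ∧ m) ∨ (c ∧ m) ∨ (c ∧ x)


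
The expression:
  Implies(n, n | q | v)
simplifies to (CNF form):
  True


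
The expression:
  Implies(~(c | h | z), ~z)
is always true.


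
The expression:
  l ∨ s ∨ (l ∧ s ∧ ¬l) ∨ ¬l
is always true.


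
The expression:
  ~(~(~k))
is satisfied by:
  {k: False}


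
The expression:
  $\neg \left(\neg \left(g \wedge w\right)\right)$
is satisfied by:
  {w: True, g: True}


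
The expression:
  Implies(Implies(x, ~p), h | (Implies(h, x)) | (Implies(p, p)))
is always true.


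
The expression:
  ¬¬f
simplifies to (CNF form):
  f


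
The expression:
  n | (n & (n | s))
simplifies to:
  n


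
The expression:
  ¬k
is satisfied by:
  {k: False}


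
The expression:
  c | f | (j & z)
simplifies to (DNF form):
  c | f | (j & z)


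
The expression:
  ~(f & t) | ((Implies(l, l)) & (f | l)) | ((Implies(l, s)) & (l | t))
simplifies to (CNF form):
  True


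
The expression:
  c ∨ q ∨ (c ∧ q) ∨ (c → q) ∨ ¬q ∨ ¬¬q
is always true.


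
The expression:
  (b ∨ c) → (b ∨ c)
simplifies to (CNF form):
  True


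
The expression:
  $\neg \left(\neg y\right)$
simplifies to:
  $y$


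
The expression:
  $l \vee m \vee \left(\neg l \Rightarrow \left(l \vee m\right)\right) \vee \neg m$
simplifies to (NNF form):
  $\text{True}$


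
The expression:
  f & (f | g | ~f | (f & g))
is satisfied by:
  {f: True}


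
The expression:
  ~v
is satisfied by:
  {v: False}


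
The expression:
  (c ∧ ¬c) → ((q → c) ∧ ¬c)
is always true.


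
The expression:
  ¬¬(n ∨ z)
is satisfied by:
  {n: True, z: True}
  {n: True, z: False}
  {z: True, n: False}


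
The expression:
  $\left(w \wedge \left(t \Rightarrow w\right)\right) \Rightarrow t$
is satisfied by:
  {t: True, w: False}
  {w: False, t: False}
  {w: True, t: True}


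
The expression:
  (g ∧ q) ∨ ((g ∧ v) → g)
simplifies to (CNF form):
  True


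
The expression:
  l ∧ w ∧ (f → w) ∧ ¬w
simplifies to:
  False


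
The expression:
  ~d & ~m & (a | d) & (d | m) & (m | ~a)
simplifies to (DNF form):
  False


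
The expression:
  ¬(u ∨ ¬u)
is never true.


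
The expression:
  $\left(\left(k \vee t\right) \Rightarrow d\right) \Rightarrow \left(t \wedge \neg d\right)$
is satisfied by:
  {k: True, t: True, d: False}
  {k: True, t: False, d: False}
  {t: True, k: False, d: False}


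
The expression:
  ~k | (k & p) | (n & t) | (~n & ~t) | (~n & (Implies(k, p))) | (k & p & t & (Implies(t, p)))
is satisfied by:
  {p: True, k: False, t: False, n: False}
  {n: True, p: True, k: False, t: False}
  {p: True, t: True, k: False, n: False}
  {n: True, p: True, t: True, k: False}
  {n: False, k: False, t: False, p: False}
  {n: True, k: False, t: False, p: False}
  {t: True, n: False, k: False, p: False}
  {n: True, t: True, k: False, p: False}
  {p: True, k: True, n: False, t: False}
  {n: True, p: True, k: True, t: False}
  {p: True, k: True, t: True, n: False}
  {n: True, p: True, k: True, t: True}
  {k: True, p: False, t: False, n: False}
  {n: True, k: True, t: True, p: False}


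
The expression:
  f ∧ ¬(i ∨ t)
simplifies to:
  f ∧ ¬i ∧ ¬t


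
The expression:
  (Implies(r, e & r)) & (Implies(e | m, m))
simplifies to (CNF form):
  (e | ~e) & (e | ~r) & (m | ~e) & (m | ~r)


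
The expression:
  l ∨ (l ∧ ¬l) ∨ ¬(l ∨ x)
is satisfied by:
  {l: True, x: False}
  {x: False, l: False}
  {x: True, l: True}


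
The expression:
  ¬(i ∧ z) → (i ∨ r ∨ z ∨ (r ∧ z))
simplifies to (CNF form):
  i ∨ r ∨ z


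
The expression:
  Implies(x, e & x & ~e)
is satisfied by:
  {x: False}


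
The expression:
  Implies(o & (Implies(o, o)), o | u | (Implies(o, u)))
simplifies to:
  True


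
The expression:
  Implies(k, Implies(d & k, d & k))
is always true.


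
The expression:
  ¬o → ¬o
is always true.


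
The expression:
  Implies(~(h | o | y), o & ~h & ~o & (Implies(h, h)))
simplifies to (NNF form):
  h | o | y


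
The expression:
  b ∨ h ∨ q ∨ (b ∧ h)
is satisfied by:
  {b: True, q: True, h: True}
  {b: True, q: True, h: False}
  {b: True, h: True, q: False}
  {b: True, h: False, q: False}
  {q: True, h: True, b: False}
  {q: True, h: False, b: False}
  {h: True, q: False, b: False}


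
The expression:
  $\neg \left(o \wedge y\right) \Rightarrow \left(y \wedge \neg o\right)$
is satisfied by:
  {y: True}


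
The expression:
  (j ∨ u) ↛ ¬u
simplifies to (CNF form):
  u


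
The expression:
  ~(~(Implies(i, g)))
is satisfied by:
  {g: True, i: False}
  {i: False, g: False}
  {i: True, g: True}


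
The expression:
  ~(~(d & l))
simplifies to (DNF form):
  d & l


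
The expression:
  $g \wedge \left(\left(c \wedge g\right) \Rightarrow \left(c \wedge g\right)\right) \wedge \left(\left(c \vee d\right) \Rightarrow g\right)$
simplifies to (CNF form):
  $g$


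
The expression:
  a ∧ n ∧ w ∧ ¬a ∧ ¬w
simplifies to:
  False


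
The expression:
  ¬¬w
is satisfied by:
  {w: True}


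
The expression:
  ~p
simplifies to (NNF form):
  ~p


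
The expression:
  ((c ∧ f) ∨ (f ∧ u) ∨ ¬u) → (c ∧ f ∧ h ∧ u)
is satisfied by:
  {c: True, u: True, h: True, f: False}
  {c: True, u: True, h: False, f: False}
  {u: True, h: True, c: False, f: False}
  {u: True, c: False, h: False, f: False}
  {f: True, c: True, u: True, h: True}


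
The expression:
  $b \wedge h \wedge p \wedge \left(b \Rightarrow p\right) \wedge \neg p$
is never true.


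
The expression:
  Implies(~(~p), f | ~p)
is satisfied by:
  {f: True, p: False}
  {p: False, f: False}
  {p: True, f: True}


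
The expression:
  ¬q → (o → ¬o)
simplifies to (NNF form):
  q ∨ ¬o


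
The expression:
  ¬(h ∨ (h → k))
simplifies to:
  False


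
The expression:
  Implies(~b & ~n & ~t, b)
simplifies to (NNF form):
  b | n | t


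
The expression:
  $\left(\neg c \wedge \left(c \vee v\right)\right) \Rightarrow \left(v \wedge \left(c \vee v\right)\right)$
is always true.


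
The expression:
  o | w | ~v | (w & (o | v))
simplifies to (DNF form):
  o | w | ~v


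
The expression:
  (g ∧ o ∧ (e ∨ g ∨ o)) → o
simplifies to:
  True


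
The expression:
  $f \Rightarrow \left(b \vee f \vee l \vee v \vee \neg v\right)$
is always true.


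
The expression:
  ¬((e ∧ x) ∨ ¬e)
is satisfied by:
  {e: True, x: False}


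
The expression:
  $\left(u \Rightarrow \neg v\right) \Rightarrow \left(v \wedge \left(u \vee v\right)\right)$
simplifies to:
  $v$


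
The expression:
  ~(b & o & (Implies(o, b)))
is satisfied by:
  {o: False, b: False}
  {b: True, o: False}
  {o: True, b: False}


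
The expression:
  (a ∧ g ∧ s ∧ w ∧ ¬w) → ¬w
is always true.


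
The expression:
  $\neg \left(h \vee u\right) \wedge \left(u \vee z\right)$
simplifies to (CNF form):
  $z \wedge \neg h \wedge \neg u$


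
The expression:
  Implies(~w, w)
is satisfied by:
  {w: True}


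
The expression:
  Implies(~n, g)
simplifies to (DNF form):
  g | n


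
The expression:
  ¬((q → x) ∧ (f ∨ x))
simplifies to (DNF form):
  (q ∧ ¬x) ∨ (¬f ∧ ¬x)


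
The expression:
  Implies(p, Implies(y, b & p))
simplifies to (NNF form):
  b | ~p | ~y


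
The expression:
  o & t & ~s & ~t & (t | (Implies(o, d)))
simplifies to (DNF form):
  False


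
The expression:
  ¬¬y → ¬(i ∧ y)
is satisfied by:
  {y: False, i: False}
  {i: True, y: False}
  {y: True, i: False}


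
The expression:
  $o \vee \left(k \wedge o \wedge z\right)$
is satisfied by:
  {o: True}


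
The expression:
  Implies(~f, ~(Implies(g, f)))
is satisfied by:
  {g: True, f: True}
  {g: True, f: False}
  {f: True, g: False}


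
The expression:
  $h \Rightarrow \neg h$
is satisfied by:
  {h: False}


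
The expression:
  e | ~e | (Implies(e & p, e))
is always true.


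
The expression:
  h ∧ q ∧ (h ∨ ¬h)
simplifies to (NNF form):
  h ∧ q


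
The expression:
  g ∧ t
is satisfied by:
  {t: True, g: True}


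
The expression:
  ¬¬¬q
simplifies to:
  ¬q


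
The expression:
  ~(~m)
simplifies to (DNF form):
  m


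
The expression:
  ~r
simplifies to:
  ~r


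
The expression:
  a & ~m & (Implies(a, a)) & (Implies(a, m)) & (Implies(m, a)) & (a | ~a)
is never true.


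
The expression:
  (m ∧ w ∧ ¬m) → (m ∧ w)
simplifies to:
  True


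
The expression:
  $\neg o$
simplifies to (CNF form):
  $\neg o$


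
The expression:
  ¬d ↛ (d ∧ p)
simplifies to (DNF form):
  ¬d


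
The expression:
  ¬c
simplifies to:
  ¬c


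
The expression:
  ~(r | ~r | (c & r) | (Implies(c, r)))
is never true.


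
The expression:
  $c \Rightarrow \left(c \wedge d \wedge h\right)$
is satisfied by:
  {d: True, h: True, c: False}
  {d: True, h: False, c: False}
  {h: True, d: False, c: False}
  {d: False, h: False, c: False}
  {d: True, c: True, h: True}


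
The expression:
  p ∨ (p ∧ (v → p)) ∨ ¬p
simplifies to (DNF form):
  True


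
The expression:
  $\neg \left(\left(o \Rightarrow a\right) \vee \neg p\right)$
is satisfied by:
  {p: True, o: True, a: False}


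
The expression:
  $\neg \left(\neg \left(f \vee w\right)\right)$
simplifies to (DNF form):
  $f \vee w$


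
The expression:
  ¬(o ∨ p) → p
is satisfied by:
  {o: True, p: True}
  {o: True, p: False}
  {p: True, o: False}


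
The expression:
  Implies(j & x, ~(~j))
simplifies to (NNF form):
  True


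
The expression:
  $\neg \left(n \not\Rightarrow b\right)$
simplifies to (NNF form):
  $b \vee \neg n$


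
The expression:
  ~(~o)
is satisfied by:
  {o: True}


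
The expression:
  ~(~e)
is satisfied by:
  {e: True}


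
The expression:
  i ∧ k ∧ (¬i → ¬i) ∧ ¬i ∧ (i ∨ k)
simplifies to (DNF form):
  False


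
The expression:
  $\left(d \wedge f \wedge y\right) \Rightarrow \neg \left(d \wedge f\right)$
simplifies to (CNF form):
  $\neg d \vee \neg f \vee \neg y$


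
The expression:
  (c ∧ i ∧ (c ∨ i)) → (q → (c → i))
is always true.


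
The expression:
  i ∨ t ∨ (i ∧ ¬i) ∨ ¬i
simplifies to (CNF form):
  True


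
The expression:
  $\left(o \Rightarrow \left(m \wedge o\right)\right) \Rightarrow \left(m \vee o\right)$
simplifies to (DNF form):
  $m \vee o$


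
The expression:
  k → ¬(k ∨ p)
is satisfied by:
  {k: False}


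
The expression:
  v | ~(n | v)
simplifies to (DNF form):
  v | ~n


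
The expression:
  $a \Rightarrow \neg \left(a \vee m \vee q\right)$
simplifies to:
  $\neg a$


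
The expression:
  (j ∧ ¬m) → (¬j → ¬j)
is always true.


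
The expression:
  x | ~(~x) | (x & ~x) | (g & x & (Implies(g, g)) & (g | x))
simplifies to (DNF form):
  x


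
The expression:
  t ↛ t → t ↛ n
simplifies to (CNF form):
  True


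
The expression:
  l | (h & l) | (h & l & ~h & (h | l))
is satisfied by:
  {l: True}


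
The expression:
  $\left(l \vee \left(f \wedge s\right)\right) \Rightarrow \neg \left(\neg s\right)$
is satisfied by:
  {s: True, l: False}
  {l: False, s: False}
  {l: True, s: True}


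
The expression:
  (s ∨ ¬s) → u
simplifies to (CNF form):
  u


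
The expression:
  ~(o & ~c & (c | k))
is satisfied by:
  {c: True, o: False, k: False}
  {o: False, k: False, c: False}
  {c: True, k: True, o: False}
  {k: True, o: False, c: False}
  {c: True, o: True, k: False}
  {o: True, c: False, k: False}
  {c: True, k: True, o: True}


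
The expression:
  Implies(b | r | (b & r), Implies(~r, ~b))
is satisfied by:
  {r: True, b: False}
  {b: False, r: False}
  {b: True, r: True}


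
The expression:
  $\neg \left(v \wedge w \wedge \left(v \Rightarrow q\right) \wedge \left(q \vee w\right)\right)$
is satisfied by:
  {w: False, v: False, q: False}
  {q: True, w: False, v: False}
  {v: True, w: False, q: False}
  {q: True, v: True, w: False}
  {w: True, q: False, v: False}
  {q: True, w: True, v: False}
  {v: True, w: True, q: False}


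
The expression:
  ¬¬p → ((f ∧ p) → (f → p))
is always true.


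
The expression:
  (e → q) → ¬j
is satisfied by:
  {e: True, j: False, q: False}
  {e: False, j: False, q: False}
  {q: True, e: True, j: False}
  {q: True, e: False, j: False}
  {j: True, e: True, q: False}


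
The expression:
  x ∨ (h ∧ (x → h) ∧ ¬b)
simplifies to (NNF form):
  x ∨ (h ∧ ¬b)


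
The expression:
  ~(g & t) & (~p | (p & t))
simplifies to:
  (t & ~g) | (~p & ~t)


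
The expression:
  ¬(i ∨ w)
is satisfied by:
  {i: False, w: False}


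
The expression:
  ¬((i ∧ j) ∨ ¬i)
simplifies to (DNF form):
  i ∧ ¬j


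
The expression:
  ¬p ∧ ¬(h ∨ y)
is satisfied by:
  {y: False, p: False, h: False}


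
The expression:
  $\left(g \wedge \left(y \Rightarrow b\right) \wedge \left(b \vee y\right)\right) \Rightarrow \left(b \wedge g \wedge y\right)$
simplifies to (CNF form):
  $y \vee \neg b \vee \neg g$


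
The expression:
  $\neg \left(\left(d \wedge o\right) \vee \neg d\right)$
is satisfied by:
  {d: True, o: False}


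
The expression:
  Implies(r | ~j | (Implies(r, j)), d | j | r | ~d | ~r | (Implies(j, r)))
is always true.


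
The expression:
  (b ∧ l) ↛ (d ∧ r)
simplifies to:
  b ∧ l ∧ (¬d ∨ ¬r)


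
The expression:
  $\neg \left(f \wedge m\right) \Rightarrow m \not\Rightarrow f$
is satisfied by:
  {m: True}


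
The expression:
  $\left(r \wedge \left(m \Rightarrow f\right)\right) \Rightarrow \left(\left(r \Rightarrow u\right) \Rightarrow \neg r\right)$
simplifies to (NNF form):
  $\left(m \wedge \neg f\right) \vee \neg r \vee \neg u$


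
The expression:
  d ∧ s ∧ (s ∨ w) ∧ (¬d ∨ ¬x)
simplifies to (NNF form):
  d ∧ s ∧ ¬x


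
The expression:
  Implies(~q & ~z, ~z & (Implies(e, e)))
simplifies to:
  True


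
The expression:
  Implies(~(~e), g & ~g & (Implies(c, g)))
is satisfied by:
  {e: False}


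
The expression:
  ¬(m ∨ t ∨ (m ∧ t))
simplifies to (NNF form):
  ¬m ∧ ¬t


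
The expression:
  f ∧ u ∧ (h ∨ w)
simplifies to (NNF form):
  f ∧ u ∧ (h ∨ w)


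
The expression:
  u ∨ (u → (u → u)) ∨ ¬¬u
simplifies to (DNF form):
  True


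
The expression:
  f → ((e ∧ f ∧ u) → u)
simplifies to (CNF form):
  True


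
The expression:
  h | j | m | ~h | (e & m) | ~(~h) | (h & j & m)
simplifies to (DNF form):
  True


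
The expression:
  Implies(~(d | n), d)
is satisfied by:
  {n: True, d: True}
  {n: True, d: False}
  {d: True, n: False}


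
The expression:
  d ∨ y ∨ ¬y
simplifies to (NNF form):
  True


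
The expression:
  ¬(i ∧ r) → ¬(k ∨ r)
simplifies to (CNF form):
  (i ∨ ¬k) ∧ (i ∨ ¬r) ∧ (r ∨ ¬k) ∧ (r ∨ ¬r)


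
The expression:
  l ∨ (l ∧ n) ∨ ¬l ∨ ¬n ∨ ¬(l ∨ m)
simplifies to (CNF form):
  True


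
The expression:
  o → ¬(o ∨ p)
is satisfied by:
  {o: False}


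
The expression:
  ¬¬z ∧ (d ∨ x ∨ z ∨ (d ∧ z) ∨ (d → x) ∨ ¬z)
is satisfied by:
  {z: True}


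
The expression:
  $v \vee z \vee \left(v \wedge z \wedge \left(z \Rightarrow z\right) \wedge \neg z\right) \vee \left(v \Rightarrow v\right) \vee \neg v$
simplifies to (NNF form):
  $\text{True}$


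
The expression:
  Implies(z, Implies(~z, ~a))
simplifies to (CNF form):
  True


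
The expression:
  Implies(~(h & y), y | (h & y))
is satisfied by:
  {y: True}


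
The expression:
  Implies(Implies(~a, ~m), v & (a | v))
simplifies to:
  v | (m & ~a)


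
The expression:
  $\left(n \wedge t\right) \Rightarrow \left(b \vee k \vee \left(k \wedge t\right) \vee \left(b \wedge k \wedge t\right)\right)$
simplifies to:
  $b \vee k \vee \neg n \vee \neg t$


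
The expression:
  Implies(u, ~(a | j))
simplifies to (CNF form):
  (~a | ~u) & (~j | ~u)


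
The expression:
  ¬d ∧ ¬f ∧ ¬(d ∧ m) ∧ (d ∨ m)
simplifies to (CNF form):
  m ∧ ¬d ∧ ¬f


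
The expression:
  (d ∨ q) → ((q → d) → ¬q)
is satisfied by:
  {q: False, d: False}
  {d: True, q: False}
  {q: True, d: False}


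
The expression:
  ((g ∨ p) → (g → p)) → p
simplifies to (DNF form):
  g ∨ p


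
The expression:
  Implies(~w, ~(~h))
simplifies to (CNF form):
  h | w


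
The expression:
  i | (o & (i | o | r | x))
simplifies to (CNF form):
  i | o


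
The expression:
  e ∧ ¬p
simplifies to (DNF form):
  e ∧ ¬p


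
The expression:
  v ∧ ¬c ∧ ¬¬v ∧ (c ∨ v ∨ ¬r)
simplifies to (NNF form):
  v ∧ ¬c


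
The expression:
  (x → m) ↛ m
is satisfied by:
  {x: False, m: False}


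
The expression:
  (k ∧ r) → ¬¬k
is always true.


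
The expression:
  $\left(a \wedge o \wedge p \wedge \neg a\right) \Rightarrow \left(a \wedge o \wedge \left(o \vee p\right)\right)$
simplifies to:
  $\text{True}$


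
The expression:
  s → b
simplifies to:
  b ∨ ¬s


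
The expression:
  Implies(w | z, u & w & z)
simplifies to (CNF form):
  (u | ~z) & (w | ~z) & (z | ~w)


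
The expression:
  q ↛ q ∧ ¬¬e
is never true.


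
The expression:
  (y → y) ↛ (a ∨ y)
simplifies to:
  ¬a ∧ ¬y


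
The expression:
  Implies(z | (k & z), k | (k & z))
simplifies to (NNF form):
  k | ~z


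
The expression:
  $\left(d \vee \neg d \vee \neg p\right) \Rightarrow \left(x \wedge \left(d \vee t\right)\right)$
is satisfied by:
  {d: True, t: True, x: True}
  {d: True, x: True, t: False}
  {t: True, x: True, d: False}


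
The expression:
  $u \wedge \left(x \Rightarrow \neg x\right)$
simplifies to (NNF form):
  $u \wedge \neg x$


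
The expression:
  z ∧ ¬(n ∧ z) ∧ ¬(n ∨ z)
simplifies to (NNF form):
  False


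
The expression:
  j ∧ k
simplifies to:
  j ∧ k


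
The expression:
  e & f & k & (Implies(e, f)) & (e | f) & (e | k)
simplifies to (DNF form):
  e & f & k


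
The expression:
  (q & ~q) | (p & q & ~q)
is never true.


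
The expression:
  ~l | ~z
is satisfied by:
  {l: False, z: False}
  {z: True, l: False}
  {l: True, z: False}


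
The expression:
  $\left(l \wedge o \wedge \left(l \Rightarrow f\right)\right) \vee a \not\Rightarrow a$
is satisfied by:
  {f: True, o: True, l: True}


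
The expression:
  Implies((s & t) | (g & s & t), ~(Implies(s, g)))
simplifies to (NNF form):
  ~g | ~s | ~t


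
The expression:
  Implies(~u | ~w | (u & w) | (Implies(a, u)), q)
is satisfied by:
  {q: True}


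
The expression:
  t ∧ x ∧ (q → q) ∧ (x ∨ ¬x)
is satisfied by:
  {t: True, x: True}


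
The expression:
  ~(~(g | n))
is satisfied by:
  {n: True, g: True}
  {n: True, g: False}
  {g: True, n: False}


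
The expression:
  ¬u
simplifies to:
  ¬u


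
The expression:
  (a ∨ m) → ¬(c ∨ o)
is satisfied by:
  {c: False, m: False, o: False, a: False}
  {a: True, c: False, m: False, o: False}
  {o: True, c: False, m: False, a: False}
  {m: True, a: False, c: False, o: False}
  {a: True, m: True, c: False, o: False}
  {c: True, a: False, m: False, o: False}
  {o: True, c: True, a: False, m: False}


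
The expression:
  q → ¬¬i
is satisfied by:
  {i: True, q: False}
  {q: False, i: False}
  {q: True, i: True}


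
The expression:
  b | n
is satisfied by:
  {n: True, b: True}
  {n: True, b: False}
  {b: True, n: False}


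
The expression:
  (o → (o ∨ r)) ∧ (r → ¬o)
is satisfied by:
  {o: False, r: False}
  {r: True, o: False}
  {o: True, r: False}


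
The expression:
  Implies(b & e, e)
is always true.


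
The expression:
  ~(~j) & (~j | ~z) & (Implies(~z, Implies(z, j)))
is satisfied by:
  {j: True, z: False}


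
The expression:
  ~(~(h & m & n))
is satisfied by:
  {h: True, m: True, n: True}


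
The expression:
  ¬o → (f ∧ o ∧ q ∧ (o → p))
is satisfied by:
  {o: True}


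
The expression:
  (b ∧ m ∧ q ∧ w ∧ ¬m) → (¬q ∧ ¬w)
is always true.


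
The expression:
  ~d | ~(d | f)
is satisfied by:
  {d: False}


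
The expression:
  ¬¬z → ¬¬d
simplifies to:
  d ∨ ¬z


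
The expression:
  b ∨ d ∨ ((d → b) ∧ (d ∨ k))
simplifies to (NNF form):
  b ∨ d ∨ k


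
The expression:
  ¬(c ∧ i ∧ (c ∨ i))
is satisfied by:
  {c: False, i: False}
  {i: True, c: False}
  {c: True, i: False}


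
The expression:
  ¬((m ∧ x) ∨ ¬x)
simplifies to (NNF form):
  x ∧ ¬m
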